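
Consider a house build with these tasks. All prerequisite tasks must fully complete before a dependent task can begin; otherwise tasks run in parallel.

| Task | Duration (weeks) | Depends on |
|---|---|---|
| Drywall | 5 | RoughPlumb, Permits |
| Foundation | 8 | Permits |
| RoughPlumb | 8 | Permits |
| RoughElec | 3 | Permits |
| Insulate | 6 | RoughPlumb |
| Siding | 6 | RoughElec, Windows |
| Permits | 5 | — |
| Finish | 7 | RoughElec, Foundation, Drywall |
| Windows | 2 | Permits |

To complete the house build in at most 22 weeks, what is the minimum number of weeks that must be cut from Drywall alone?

Current finish: 25 weeks; target: 22.
Drywall is on every critical path, so each week cut from Drywall cuts the finish by one (this holds down to a finish of 21).
Need 25 − 22 = 3 weeks off Drywall → Drywall becomes 2 weeks, finish becomes 22.

3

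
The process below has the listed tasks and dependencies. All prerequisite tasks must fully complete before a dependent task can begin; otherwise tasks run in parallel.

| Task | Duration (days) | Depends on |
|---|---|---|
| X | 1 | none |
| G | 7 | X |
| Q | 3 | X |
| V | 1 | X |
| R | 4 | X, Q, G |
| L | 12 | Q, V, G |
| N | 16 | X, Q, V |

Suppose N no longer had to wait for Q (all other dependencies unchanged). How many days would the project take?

20

Before: longest chain X→G→L = 1+7+12 = 20, finish 20.
Without Q→N, N's earliest start moves from 4 to 2.
The longest chain is now X→G→L = 1+7+12 = 20, so the project takes 20 days.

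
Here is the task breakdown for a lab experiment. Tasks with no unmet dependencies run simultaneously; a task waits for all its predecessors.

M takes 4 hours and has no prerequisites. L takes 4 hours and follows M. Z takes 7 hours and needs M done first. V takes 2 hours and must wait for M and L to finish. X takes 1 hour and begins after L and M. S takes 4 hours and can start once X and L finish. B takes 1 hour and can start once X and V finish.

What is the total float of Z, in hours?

Critical path: M→L→X→S = 4+4+1+4 = 13, so the finish is 13 hours.
Z finishes as early as 11 and must finish by 13.
Float = 13 − 11 = 2.

2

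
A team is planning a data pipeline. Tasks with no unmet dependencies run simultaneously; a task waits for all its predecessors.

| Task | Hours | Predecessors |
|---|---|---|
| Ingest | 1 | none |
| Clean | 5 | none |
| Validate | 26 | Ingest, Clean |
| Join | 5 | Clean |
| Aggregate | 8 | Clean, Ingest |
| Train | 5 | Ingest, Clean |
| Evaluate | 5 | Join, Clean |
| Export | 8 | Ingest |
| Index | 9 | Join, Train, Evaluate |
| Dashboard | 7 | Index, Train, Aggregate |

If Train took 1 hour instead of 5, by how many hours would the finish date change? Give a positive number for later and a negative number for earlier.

Critical path before the change: Clean→Validate = 5+26 = 31 giving 31 hours.
Train has 5 hours of float (longest path through it is 26).
No other chain overtakes it, so the finish is 31 hours.
Change in finish: 31 − 31 = +0 hours.

0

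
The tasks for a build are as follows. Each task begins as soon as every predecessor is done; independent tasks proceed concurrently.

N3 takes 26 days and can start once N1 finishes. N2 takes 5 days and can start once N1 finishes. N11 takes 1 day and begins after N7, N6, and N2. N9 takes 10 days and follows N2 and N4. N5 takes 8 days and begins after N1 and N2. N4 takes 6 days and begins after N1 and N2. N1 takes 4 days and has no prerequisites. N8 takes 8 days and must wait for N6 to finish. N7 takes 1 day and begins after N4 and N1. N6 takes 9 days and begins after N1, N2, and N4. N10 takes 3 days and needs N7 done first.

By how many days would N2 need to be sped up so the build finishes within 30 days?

2

Current finish: 32 days; target: 30.
N2 is on every critical path, so each day cut from N2 cuts the finish by one (this holds down to a finish of 30).
Need 32 − 30 = 2 days off N2 → N2 becomes 3 days, finish becomes 30.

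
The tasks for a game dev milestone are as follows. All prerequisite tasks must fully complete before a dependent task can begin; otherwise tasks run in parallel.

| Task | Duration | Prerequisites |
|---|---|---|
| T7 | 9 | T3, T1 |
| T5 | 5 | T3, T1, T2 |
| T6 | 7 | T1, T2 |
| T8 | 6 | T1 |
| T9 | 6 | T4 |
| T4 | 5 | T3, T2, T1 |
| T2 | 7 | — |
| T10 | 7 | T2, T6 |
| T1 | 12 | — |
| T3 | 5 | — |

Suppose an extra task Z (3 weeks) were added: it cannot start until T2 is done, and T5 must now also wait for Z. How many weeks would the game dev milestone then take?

26

Originally the game dev milestone takes 26 weeks.
With Z inserted, T5 now waits for max(T3, T1, T2, Z).
New critical path: T1→T6→T10 = 12+7+7 = 26 ⇒ 26 weeks.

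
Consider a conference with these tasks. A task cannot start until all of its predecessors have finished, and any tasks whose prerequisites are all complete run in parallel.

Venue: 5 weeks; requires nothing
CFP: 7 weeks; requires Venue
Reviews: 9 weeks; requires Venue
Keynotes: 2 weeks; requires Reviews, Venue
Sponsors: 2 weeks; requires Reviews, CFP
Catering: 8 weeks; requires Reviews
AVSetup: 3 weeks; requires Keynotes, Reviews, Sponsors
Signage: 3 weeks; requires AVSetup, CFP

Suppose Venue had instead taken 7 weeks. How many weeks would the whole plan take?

24

Baseline: Venue→Reviews→Keynotes→AVSetup→Signage = 5+9+2+3+3 = 22 → 22 weeks.
Since Venue is critical, the +2 change carries straight to that chain (now 24 weeks).
That remains the longest chain; total 24 weeks.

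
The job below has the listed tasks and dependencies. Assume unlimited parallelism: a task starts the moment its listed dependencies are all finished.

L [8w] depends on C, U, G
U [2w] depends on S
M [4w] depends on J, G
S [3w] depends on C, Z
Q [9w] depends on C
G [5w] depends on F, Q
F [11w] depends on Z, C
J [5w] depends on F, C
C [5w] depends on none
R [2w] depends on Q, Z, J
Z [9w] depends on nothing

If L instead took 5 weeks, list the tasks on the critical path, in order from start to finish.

Z, F, G, L

Actual critical path: Z→F→G→L = 9+11+5+8 = 33 ⇒ 33 weeks.
L is on the critical path; changing it to 5 makes that path 30 weeks.
The critical path is still Z→F→G→L; finish is now 30 weeks.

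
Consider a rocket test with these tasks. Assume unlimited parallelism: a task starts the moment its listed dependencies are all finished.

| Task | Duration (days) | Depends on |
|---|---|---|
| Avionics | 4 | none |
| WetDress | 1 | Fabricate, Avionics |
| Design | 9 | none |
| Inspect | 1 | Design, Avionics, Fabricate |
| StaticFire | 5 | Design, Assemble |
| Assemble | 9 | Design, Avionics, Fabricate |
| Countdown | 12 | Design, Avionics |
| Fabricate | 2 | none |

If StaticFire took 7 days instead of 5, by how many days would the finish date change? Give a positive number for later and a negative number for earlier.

As given, the longest chain is Design→Assemble→StaticFire = 9+9+5 = 23, so the finish is 23 days.
StaticFire is on the critical path; changing it to 7 makes that path 25 days.
No other chain overtakes it, so the finish is 25 days.
Change in finish: 25 − 23 = +2 days.

2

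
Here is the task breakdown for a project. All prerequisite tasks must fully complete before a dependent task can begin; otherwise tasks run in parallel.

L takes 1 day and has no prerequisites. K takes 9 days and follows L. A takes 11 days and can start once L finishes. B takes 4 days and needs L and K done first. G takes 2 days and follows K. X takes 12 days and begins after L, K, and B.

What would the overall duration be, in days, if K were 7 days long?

Actual critical path: L→K→B→X = 1+9+4+12 = 26 ⇒ 26 days.
K is on the critical path; changing it to 7 makes that path 24 days.
The critical path is still L→K→B→X; finish is now 24 days.

24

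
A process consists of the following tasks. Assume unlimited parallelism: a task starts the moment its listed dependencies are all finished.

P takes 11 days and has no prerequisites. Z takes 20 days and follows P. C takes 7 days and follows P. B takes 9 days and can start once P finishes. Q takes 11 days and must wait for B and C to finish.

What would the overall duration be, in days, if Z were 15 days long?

Actual critical path: P→Z = 11+20 = 31 ⇒ 31 days.
Z lies on that path, so at 15 days the path becomes 26 days.
The binding chain switches to P→B→Q = 11+9+11 = 31; finish 31 days.

31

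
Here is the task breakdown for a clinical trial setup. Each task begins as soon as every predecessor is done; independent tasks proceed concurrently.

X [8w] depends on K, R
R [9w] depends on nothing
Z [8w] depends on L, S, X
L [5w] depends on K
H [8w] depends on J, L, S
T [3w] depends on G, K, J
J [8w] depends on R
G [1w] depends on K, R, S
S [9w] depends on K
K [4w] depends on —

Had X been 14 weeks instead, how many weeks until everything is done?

The binding path is R→X→Z = 9+8+8 = 25; finish at 25 weeks.
X is on the critical path; changing it to 14 makes that path 31 weeks.
No other chain overtakes it, so the finish is 31 weeks.

31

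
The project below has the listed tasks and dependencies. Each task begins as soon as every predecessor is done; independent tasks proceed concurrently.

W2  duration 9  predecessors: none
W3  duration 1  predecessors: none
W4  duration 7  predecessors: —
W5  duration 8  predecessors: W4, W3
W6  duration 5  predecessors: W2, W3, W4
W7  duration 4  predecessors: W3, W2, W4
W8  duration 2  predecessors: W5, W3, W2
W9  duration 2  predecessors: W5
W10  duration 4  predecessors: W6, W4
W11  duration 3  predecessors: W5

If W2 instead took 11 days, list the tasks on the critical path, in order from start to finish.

As given, the longest chain is W2→W6→W10 = 9+5+4 = 18, so the finish is 18 days.
Since W2 is critical, the +2 change carries straight to that chain (now 20 days).
No other chain overtakes it, so the finish is 20 days.

W2, W6, W10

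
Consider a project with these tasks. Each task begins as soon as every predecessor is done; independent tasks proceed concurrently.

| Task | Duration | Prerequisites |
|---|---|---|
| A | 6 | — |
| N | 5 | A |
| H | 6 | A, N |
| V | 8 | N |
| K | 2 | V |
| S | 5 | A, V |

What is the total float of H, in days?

The longest chain is A→N→V→S = 6+5+8+5 = 24; overall finish 24 days.
Longest path through H: 17 days (earliest finish 17, latest finish 24).
So H can slip 24 − 17 = 7 days.

7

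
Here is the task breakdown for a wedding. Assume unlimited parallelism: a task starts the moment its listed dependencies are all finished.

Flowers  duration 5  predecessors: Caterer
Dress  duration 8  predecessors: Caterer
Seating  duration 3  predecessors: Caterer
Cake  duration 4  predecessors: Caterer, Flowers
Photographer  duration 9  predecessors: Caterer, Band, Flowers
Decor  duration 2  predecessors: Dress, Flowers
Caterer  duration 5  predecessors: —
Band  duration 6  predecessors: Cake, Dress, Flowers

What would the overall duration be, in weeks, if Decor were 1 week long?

The binding path is Caterer→Flowers→Cake→Band→Photographer = 5+5+4+6+9 = 29; finish at 29 weeks.
Decor has 14 weeks of float (longest path through it is 15).
That remains the longest chain; total 29 weeks.

29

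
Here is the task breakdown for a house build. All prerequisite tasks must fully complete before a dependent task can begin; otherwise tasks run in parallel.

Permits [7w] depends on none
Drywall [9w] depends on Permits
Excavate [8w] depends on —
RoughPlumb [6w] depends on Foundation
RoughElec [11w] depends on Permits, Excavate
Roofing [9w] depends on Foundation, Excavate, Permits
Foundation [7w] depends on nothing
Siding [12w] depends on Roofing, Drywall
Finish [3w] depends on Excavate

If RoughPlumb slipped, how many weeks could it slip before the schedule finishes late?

Excavate→Roofing→Siding = 8+9+12 = 29 sets the makespan at 29 weeks.
RoughPlumb finishes as early as 13 and must finish by 29.
Float = 29 − 13 = 16.

16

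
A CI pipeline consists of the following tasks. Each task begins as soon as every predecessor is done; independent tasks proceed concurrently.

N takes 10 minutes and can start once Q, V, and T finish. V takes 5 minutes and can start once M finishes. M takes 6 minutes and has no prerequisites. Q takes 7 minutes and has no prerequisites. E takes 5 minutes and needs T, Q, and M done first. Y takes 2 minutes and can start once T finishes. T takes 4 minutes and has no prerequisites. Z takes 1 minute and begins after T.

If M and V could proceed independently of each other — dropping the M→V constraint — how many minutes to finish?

Before: longest chain M→V→N = 6+5+10 = 21, finish 21.
Without M→V, V's earliest start moves from 6 to 0.
The longest chain is now Q→N = 7+10 = 17, so the CI pipeline takes 17 minutes.

17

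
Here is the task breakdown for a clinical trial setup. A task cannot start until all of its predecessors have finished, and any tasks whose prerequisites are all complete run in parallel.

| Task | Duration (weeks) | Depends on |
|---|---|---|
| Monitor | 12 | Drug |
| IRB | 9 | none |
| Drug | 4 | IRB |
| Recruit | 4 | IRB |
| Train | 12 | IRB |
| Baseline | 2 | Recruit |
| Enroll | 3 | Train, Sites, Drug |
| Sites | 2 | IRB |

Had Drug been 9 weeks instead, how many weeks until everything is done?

30

Actual critical path: IRB→Drug→Monitor = 9+4+12 = 25 ⇒ 25 weeks.
Drug lies on that path, so at 9 weeks the path becomes 30 weeks.
The critical path is still IRB→Drug→Monitor; finish is now 30 weeks.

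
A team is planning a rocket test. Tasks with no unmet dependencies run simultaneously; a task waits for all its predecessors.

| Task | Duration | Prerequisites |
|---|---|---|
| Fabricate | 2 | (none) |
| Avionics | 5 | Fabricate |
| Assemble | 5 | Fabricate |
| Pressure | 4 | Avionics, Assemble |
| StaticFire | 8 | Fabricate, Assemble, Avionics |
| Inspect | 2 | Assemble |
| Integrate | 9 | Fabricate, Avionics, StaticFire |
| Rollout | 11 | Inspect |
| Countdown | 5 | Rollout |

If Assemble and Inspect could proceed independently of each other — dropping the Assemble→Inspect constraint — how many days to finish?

24

Original critical path: Fabricate→Assemble→Inspect→Rollout→Countdown = 2+5+2+11+5 = 25 ⇒ 25 days.
Without Assemble→Inspect, Inspect's earliest start moves from 7 to 0.
New critical path: Fabricate→Avionics→StaticFire→Integrate = 2+5+8+9 = 24 ⇒ 24 days.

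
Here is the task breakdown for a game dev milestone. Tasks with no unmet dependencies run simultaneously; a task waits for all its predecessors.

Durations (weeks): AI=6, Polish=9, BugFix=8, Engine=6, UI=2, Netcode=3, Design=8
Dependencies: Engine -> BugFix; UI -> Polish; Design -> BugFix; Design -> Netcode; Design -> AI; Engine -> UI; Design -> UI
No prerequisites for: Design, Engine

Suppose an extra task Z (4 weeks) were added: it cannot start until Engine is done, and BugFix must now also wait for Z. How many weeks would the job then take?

Originally the job takes 19 weeks.
With Z inserted, BugFix now waits for max(Design, Engine, Z).
New critical path: Design→UI→Polish = 8+2+9 = 19 ⇒ 19 weeks.

19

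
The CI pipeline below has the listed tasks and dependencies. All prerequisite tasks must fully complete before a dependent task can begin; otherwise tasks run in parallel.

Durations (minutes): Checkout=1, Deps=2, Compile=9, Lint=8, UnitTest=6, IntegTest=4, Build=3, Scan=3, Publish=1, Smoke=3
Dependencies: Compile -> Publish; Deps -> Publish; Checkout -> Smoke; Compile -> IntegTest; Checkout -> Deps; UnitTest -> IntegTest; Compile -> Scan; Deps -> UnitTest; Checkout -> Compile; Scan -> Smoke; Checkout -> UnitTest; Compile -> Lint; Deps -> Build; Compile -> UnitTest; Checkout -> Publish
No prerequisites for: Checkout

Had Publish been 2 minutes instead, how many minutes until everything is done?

Baseline: Checkout→Compile→UnitTest→IntegTest = 1+9+6+4 = 20 → 20 minutes.
Publish has 9 minutes of float (longest path through it is 11).
The critical path is still Checkout→Compile→UnitTest→IntegTest; finish is now 20 minutes.

20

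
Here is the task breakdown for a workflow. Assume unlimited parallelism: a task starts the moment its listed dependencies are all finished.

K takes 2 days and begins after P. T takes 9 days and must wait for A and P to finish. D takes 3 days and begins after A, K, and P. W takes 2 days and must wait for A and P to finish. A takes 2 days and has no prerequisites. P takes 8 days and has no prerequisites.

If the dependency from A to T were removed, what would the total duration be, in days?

Original critical path: P→T = 8+9 = 17 ⇒ 17 days.
Dropping A→T doesn't change T's earliest start (8); another predecessor still binds.
The longest chain is now P→T = 8+9 = 17, so the project takes 17 days.

17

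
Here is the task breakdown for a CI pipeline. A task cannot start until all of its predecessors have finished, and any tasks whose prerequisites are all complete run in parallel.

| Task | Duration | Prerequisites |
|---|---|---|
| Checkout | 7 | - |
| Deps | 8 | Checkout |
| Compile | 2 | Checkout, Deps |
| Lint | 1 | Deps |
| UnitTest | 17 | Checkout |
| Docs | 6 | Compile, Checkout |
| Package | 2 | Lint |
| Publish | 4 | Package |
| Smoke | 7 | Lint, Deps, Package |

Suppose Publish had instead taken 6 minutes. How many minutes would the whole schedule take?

25

The binding path is Checkout→Deps→Lint→Package→Smoke = 7+8+1+2+7 = 25; finish at 25 minutes.
The longest path through Publish is only 22 minutes, so Publish has float 3.
The critical path is still Checkout→Deps→Lint→Package→Smoke; finish is now 25 minutes.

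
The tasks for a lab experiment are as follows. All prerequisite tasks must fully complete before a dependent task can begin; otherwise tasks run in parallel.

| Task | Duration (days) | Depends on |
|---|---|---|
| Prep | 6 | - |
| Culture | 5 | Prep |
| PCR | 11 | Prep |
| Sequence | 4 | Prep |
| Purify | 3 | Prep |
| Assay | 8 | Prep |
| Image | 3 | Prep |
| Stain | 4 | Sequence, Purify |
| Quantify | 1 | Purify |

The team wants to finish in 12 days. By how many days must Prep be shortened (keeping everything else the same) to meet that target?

Current finish: 17 days; target: 12.
Prep is on every critical path, so each day cut from Prep cuts the finish by one (this holds down to a finish of 12).
Need 17 − 12 = 5 days off Prep → Prep becomes 1 day, finish becomes 12.

5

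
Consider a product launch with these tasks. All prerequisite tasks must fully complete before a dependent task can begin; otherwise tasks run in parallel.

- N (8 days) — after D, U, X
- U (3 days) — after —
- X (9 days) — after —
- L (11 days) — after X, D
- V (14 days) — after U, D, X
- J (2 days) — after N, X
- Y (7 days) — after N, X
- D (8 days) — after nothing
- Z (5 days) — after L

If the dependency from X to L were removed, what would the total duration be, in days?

With the dependency in place, X→L→Z = 9+11+5 = 25 sets the finish at 25 days.
Without X→L, L's earliest start moves from 9 to 8.
New critical path: D→L→Z = 8+11+5 = 24 ⇒ 24 days.

24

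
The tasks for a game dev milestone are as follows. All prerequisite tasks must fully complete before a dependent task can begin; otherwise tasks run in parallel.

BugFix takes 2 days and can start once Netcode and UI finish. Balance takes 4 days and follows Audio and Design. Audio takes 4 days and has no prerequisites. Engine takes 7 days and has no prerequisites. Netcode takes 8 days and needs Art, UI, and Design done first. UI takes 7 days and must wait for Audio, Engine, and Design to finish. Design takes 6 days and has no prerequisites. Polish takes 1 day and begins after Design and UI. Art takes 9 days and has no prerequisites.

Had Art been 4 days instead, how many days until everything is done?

24

Baseline: Engine→UI→Netcode→BugFix = 7+7+8+2 = 24 → 24 days.
The longest path through Art is only 19 days, so Art has float 5.
The critical path is still Engine→UI→Netcode→BugFix; finish is now 24 days.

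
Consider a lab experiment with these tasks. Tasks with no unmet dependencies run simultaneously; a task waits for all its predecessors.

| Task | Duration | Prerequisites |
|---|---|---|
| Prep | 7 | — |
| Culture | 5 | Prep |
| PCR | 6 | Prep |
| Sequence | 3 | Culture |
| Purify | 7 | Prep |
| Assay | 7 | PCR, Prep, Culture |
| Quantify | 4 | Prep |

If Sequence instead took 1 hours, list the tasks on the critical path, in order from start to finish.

Critical path before the change: Prep→PCR→Assay = 7+6+7 = 20 giving 20 hours.
Sequence has 5 hours of float (longest path through it is 15).
The critical path is still Prep→PCR→Assay; finish is now 20 hours.

Prep, PCR, Assay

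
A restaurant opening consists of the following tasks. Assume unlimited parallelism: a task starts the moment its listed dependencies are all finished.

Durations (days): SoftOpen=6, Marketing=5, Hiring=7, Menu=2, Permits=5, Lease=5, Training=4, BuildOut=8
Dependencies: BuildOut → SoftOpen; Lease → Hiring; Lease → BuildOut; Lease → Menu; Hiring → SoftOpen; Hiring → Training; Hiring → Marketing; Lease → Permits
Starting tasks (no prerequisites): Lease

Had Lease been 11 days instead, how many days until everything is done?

25

Actual critical path: Lease→BuildOut→SoftOpen = 5+8+6 = 19 ⇒ 19 days.
Lease is on the critical path; changing it to 11 makes that path 25 days.
No other chain overtakes it, so the finish is 25 days.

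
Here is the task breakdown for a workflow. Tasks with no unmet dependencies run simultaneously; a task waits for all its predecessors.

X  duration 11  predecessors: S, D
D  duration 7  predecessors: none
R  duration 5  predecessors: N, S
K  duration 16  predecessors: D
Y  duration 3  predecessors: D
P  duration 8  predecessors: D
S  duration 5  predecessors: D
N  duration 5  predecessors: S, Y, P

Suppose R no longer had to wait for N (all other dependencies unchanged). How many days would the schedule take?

23

Original critical path: D→P→N→R = 7+8+5+5 = 25 ⇒ 25 days.
Without N→R, R's earliest start moves from 20 to 12.
The longest chain is now D→S→X = 7+5+11 = 23, so the schedule takes 23 days.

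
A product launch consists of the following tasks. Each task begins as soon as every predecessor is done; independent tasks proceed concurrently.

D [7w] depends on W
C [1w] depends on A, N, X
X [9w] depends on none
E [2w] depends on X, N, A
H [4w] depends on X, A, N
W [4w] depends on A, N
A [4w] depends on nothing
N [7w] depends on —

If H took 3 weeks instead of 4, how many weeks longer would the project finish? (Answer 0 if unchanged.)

0

As given, the longest chain is N→W→D = 7+4+7 = 18, so the finish is 18 weeks.
H has 5 weeks of float (longest path through it is 13).
The critical path is still N→W→D; finish is now 18 weeks.
Change in finish: 18 − 18 = +0 weeks.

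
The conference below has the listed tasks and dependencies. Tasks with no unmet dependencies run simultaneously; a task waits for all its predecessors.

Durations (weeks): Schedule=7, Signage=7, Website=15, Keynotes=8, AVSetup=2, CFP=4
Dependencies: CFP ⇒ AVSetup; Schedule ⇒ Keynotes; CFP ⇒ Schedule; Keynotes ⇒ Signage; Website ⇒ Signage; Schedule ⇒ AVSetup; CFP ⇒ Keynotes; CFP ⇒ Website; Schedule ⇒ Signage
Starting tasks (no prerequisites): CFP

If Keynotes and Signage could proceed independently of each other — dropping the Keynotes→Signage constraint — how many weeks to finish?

26

Original critical path: CFP→Schedule→Keynotes→Signage = 4+7+8+7 = 26 ⇒ 26 weeks.
Dropping Keynotes→Signage doesn't change Signage's earliest start (19); another predecessor still binds.
The longest chain is now CFP→Website→Signage = 4+15+7 = 26, so the plan takes 26 weeks.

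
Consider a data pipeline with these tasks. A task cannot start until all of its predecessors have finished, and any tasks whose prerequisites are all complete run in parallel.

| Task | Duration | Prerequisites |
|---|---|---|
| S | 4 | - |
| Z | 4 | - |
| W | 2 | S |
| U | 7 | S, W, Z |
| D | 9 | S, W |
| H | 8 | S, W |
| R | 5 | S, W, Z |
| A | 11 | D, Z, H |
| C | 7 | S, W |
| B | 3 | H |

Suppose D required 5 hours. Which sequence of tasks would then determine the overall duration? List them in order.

Actual critical path: S→W→D→A = 4+2+9+11 = 26 ⇒ 26 hours.
D lies on that path, so at 5 hours the path becomes 22 hours.
The binding chain switches to S→W→H→A = 4+2+8+11 = 25; finish 25 hours.

S, W, H, A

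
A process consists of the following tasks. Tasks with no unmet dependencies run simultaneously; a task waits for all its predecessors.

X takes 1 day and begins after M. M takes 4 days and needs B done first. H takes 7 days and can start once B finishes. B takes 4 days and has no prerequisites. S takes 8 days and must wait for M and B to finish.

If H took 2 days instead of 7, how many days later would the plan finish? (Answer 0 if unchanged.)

0

Baseline: B→M→S = 4+4+8 = 16 → 16 days.
H has 5 days of float (longest path through it is 11).
That remains the longest chain; total 16 days.
Change in finish: 16 − 16 = +0 days.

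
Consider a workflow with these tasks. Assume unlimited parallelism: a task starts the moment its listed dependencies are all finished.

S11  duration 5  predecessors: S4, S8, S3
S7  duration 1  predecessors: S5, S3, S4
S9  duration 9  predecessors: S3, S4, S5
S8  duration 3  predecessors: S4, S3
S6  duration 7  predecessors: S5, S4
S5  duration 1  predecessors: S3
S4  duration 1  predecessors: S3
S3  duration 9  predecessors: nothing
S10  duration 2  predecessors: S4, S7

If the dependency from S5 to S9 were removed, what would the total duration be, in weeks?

Before: longest chain S3→S4→S9 = 9+1+9 = 19, finish 19.
Dropping S5→S9 doesn't change S9's earliest start (10); another predecessor still binds.
After: S3→S4→S9 = 9+1+9 = 19 → 19 weeks.

19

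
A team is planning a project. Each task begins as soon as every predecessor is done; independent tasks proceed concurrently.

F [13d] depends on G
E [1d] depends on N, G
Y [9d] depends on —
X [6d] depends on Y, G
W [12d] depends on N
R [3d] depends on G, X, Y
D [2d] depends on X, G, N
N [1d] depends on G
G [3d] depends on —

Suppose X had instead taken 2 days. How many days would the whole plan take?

16

As given, the longest chain is Y→X→R = 9+6+3 = 18, so the finish is 18 days.
Since X is critical, the -4 change carries straight to that chain (now 14 days).
New critical path: G→N→W = 3+1+12 = 16 ⇒ 16 days.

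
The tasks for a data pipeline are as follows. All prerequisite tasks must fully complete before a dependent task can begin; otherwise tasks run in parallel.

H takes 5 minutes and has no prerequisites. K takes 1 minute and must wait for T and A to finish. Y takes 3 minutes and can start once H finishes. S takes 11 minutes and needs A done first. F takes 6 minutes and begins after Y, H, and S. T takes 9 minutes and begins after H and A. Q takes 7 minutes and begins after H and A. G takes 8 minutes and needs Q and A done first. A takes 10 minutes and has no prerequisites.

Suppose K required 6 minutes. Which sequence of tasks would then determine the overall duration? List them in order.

Baseline: A→S→F = 10+11+6 = 27 → 27 minutes.
K is off the critical path — its longest chain is 20 minutes, giving 7 of slack.
That remains the longest chain; total 27 minutes.

A, S, F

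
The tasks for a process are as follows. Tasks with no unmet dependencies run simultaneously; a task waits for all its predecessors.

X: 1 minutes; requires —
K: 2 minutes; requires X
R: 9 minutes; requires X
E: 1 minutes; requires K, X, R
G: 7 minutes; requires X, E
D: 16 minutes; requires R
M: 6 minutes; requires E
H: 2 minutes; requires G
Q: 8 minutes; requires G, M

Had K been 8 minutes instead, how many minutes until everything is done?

26

Actual critical path: X→R→E→G→Q = 1+9+1+7+8 = 26 ⇒ 26 minutes.
The longest path through K is only 19 minutes, so K has float 7.
That remains the longest chain; total 26 minutes.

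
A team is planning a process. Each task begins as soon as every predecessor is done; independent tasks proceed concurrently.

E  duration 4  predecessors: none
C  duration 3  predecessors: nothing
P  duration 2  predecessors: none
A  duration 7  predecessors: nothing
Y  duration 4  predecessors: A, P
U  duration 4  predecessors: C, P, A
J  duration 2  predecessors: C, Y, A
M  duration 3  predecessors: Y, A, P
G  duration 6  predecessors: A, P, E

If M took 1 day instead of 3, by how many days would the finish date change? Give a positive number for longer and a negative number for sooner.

-1

The binding path is A→Y→M = 7+4+3 = 14; finish at 14 days.
M lies on that path, so at 1 day the path becomes 12 days.
The binding chain switches to A→Y→J = 7+4+2 = 13; finish 13 days.
Change in finish: 13 − 14 = -1 days.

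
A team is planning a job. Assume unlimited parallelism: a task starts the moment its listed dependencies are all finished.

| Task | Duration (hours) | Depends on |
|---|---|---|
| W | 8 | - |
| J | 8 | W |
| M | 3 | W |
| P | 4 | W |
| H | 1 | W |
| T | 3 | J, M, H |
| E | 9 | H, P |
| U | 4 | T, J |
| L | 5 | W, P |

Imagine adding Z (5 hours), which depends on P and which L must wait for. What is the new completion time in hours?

Originally the job takes 23 hours.
With Z inserted, L now waits for max(W, P, Z).
New critical path: W→J→T→U = 8+8+3+4 = 23 ⇒ 23 hours.

23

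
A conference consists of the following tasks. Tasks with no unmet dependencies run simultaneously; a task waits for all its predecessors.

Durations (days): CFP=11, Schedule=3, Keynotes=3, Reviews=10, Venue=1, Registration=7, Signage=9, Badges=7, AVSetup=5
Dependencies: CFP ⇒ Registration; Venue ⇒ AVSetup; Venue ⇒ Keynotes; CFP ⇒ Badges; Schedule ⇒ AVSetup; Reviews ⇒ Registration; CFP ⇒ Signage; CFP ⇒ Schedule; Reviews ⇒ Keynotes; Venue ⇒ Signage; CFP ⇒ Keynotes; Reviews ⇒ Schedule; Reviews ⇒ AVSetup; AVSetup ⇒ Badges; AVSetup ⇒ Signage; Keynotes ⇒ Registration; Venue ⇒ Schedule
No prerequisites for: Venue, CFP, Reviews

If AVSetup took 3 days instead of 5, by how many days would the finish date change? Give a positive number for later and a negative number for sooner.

Baseline: CFP→Schedule→AVSetup→Signage = 11+3+5+9 = 28 → 28 days.
AVSetup lies on that path, so at 3 days the path becomes 26 days.
That remains the longest chain; total 26 days.
Change in finish: 26 − 28 = -2 days.

-2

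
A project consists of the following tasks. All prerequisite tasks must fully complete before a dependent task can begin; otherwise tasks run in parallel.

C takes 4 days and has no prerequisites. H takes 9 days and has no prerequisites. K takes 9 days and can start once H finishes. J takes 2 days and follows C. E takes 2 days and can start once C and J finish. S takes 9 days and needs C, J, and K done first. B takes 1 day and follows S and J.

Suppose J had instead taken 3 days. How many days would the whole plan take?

Actual critical path: H→K→S→B = 9+9+9+1 = 28 ⇒ 28 days.
J has 12 days of float (longest path through it is 16).
No other chain overtakes it, so the finish is 28 days.

28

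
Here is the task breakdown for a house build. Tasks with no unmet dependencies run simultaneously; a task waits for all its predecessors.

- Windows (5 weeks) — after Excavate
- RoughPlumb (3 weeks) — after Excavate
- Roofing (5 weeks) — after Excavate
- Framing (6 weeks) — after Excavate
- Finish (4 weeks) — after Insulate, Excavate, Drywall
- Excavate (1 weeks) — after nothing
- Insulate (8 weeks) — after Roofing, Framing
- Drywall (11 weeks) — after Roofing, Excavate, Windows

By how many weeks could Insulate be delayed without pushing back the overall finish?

Excavate→Roofing→Drywall→Finish = 1+5+11+4 = 21 sets the makespan at 21 weeks.
Longest path through Insulate: 19 weeks (earliest finish 15, latest finish 17).
So Insulate can slip 17 − 15 = 2 weeks.

2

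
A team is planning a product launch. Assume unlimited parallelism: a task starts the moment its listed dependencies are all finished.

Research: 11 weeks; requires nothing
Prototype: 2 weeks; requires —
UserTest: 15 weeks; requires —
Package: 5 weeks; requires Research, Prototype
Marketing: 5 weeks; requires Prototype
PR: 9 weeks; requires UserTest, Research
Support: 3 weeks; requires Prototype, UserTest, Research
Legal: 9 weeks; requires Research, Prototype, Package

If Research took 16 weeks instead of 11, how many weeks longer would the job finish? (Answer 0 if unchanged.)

5

As given, the longest chain is Research→Package→Legal = 11+5+9 = 25, so the finish is 25 weeks.
Research is on the critical path; changing it to 16 makes that path 30 weeks.
The critical path is still Research→Package→Legal; finish is now 30 weeks.
Change in finish: 30 − 25 = +5 weeks.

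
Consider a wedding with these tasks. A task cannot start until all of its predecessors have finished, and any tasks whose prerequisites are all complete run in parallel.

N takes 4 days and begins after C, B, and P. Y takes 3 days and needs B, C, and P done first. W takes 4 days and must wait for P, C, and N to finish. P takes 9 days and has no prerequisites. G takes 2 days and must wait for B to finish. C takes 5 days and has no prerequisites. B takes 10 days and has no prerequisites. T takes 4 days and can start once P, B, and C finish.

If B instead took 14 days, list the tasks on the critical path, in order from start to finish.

Baseline: B→N→W = 10+4+4 = 18 → 18 days.
Since B is critical, the +4 change carries straight to that chain (now 22 days).
The critical path is still B→N→W; finish is now 22 days.

B, N, W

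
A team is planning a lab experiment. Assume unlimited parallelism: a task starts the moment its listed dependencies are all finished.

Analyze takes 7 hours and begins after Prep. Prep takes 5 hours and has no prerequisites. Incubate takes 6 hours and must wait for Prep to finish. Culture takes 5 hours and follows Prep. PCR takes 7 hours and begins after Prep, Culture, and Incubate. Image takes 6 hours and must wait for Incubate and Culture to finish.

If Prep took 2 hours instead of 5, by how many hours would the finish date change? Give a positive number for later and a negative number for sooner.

Actual critical path: Prep→Incubate→PCR = 5+6+7 = 18 ⇒ 18 hours.
Prep lies on that path, so at 2 hours the path becomes 15 hours.
That remains the longest chain; total 15 hours.
Change in finish: 15 − 18 = -3 hours.

-3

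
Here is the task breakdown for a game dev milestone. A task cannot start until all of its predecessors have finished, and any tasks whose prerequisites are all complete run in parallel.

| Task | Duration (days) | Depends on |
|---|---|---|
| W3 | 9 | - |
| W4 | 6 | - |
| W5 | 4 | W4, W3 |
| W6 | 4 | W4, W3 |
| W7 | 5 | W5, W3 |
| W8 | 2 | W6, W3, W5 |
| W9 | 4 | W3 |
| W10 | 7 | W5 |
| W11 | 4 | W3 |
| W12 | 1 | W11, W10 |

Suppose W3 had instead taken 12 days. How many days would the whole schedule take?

24

Critical path before the change: W3→W5→W10→W12 = 9+4+7+1 = 21 giving 21 days.
Since W3 is critical, the +3 change carries straight to that chain (now 24 days).
No other chain overtakes it, so the finish is 24 days.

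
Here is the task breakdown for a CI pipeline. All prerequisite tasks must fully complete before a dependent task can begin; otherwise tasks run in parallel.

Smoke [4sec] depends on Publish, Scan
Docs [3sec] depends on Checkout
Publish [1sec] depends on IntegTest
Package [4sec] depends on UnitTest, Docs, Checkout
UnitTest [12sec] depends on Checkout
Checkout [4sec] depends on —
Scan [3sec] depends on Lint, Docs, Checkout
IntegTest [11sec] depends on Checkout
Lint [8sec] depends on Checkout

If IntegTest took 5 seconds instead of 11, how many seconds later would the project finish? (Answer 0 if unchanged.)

Critical path before the change: Checkout→IntegTest→Publish→Smoke = 4+11+1+4 = 20 giving 20 seconds.
Since IntegTest is critical, the -6 change carries straight to that chain (now 14 seconds).
New critical path: Checkout→UnitTest→Package = 4+12+4 = 20 ⇒ 20 seconds.
Change in finish: 20 − 20 = +0 seconds.

0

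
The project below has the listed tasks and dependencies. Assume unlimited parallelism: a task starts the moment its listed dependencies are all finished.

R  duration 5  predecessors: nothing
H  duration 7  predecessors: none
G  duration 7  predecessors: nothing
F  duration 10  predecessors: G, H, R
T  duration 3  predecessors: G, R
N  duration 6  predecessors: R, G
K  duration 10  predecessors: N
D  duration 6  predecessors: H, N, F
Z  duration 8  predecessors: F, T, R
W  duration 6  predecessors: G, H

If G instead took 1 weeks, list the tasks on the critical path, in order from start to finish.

H, F, Z

The binding path is G→F→Z = 7+10+8 = 25; finish at 25 weeks.
G is on the critical path; changing it to 1 makes that path 19 weeks.
New critical path: H→F→Z = 7+10+8 = 25 ⇒ 25 weeks.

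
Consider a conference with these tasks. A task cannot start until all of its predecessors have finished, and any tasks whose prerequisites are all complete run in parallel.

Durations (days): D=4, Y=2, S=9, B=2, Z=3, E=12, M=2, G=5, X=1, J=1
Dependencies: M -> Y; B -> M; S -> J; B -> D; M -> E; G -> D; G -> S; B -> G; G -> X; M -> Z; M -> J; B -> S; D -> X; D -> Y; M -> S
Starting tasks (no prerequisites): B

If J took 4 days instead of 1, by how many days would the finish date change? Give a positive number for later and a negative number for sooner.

Baseline: B→G→S→J = 2+5+9+1 = 17 → 17 days.
J lies on that path, so at 4 days the path becomes 20 days.
That remains the longest chain; total 20 days.
Change in finish: 20 − 17 = +3 days.

3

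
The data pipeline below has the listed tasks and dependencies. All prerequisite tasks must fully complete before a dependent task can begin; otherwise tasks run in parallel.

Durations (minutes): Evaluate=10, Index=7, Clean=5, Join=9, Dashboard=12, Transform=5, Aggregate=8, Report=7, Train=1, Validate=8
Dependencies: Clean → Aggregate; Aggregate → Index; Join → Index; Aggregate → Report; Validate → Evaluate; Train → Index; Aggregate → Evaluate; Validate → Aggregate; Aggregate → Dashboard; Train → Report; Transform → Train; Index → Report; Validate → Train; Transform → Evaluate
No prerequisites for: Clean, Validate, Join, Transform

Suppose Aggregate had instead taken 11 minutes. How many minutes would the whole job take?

33

Critical path before the change: Validate→Aggregate→Index→Report = 8+8+7+7 = 30 giving 30 minutes.
Aggregate is on the critical path; changing it to 11 makes that path 33 minutes.
The critical path is still Validate→Aggregate→Index→Report; finish is now 33 minutes.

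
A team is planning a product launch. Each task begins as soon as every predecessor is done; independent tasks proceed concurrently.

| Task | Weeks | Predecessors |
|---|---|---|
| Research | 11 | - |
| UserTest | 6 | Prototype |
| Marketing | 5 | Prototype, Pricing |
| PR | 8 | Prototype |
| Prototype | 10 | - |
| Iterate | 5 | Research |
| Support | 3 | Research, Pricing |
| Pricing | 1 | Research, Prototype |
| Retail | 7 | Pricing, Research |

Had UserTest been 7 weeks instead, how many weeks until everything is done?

19

As given, the longest chain is Research→Pricing→Retail = 11+1+7 = 19, so the finish is 19 weeks.
UserTest is off the critical path — its longest chain is 16 weeks, giving 3 of slack.
No other chain overtakes it, so the finish is 19 weeks.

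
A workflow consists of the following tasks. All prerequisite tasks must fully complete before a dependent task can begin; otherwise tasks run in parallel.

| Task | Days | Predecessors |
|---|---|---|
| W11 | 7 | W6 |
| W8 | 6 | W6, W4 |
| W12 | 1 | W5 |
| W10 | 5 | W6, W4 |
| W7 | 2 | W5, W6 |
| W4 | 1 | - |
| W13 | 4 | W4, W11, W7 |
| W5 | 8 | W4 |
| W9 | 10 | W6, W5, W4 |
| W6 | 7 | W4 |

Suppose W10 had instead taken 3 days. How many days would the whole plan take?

19

The binding path is W4→W5→W9 = 1+8+10 = 19; finish at 19 days.
W10 has 6 days of float (longest path through it is 13).
The critical path is still W4→W5→W9; finish is now 19 days.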